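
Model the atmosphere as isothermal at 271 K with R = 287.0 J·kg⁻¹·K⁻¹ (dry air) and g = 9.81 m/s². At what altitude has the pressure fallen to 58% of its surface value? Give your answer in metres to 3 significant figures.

Scale height: H = RT/g = 287.0 × 271 / 9.81 = 7928.3 m.
Set P/P₀ = exp(−z/H) = 0.58, so z = −H ln(0.58).
−ln(0.58) = 0.54473; z = 7928.3 × 0.54473 = 4318.8 m.

z ≈ 4320 m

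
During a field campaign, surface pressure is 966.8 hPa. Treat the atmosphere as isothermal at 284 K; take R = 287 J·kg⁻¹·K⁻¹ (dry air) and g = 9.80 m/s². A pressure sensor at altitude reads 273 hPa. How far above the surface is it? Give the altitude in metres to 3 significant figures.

z ≈ 10500 m

Scale height: H = RT/g = 287 × 284 / 9.80 = 8317.1 m.
Invert the barometric formula: z = H ln(P₀/P).
P₀/P = 966.8/273 = 3.5414; ln(3.5414) = 1.2645.
z = 8317.1 × 1.2645 = 10517 m.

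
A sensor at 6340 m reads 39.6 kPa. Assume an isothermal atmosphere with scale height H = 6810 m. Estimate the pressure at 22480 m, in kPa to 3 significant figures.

Between two levels, P₂ = P₁ exp(−Δz/H) with Δz = z₂ − z₁.
Δz = 22480 − 6340.0 = 16140 m; Δz/H = 16140/6810.0 = 2.3700.
P₂ = 39.6 × exp(−2.3700) = 39.6 × 0.093481 = 3.7018 kPa.

P ≈ 3.70 kPa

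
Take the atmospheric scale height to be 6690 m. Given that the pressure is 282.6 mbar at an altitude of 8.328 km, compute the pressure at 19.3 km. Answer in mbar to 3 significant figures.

P ≈ 54.8 mbar

Between two levels, P₂ = P₁ exp(−Δz/H) with Δz = z₂ − z₁.
Δz = 19300 − 8328.0 = 10972 m; Δz/H = 10972/6690.0 = 1.6401.
P₂ = 282.6 × exp(−1.6401) = 282.6 × 0.19396 = 54.813 mbar.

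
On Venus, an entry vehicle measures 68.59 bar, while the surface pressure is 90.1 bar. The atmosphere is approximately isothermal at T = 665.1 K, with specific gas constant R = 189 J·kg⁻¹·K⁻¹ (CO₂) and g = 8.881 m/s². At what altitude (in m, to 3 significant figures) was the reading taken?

z ≈ 3860 m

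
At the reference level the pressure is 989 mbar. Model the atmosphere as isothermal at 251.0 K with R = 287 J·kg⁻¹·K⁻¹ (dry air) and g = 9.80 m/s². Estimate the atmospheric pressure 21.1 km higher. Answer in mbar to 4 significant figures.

Scale height: H = RT/g = 287 × 251.0 / 9.80 = 7350.7 m.
Barometric formula: P = P₀ exp(−z/H).
z/H = 21100/7350.7 = 2.8705; exp(−2.8705) = 0.056671.
P = 989 × 0.056671 = 56.048 mbar.

P ≈ 56.05 mbar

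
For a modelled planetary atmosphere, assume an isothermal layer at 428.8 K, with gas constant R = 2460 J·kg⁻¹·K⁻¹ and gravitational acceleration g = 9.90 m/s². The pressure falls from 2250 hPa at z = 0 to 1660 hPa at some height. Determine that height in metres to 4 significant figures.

z ≈ 32400 m

Scale height: H = RT/g = 2460 × 428.8 / 9.90 = 106550 m.
Invert the barometric formula: z = H ln(P₀/P).
P₀/P = 2250/1660 = 1.3554; ln(1.3554) = 0.30410.
z = 106550 × 0.30410 = 32402 m.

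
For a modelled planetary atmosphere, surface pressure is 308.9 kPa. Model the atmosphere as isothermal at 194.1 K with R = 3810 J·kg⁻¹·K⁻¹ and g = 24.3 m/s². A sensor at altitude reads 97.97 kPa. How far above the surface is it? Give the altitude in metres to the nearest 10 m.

Scale height: H = RT/g = 3810 × 194.1 / 24.3 = 30433 m.
Invert the barometric formula: z = H ln(P₀/P).
P₀/P = 308.9/97.97 = 3.1530; ln(3.1530) = 1.1484.
z = 30433 × 1.1484 = 34949 m.

z ≈ 34950 m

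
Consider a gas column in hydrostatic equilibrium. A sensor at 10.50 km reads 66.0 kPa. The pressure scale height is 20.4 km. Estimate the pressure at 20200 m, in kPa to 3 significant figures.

P ≈ 41.0 kPa

Between two levels, P₂ = P₁ exp(−Δz/H) with Δz = z₂ − z₁.
Δz = 20200 − 10500 = 9700.0 m; Δz/H = 9700.0/20400 = 0.47549.
P₂ = 66.0 × exp(−0.47549) = 66.0 × 0.62158 = 41.024 kPa.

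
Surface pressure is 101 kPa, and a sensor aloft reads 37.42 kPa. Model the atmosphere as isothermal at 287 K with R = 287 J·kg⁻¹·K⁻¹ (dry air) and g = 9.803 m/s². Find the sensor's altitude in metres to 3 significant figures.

z ≈ 8340 m

Scale height: H = RT/g = 287 × 287 / 9.803 = 8402.4 m.
Invert the barometric formula: z = H ln(P₀/P).
P₀/P = 101/37.42 = 2.6991; ln(2.6991) = 0.99292.
z = 8402.4 × 0.99292 = 8342.9 m.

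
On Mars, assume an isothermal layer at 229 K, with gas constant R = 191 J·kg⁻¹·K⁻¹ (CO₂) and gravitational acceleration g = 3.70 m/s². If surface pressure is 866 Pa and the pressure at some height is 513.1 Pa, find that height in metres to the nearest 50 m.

z ≈ 6200 m

Scale height: H = RT/g = 191 × 229 / 3.70 = 11821 m.
Invert the barometric formula: z = H ln(P₀/P).
P₀/P = 866/513.1 = 1.6878; ln(1.6878) = 0.52343.
z = 11821 × 0.52343 = 6187.5 m.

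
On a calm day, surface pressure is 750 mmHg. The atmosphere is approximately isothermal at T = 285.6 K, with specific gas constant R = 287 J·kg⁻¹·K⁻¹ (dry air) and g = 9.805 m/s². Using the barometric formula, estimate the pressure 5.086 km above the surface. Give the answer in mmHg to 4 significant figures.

P ≈ 408.2 mmHg

Scale height: H = RT/g = 287 × 285.6 / 9.805 = 8359.7 m.
Barometric formula: P = P₀ exp(−z/H).
z/H = 5086.0/8359.7 = 0.60840; exp(−0.60840) = 0.54422.
P = 750 × 0.54422 = 408.17 mmHg.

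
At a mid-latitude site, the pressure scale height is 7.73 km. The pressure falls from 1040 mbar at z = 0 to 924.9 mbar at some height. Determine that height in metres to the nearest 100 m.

Invert the barometric formula: z = H ln(P₀/P).
P₀/P = 1040/924.9 = 1.1244; ln(1.1244) = 0.11725.
z = 7730.0 × 0.11725 = 906.34 m.

z ≈ 900 m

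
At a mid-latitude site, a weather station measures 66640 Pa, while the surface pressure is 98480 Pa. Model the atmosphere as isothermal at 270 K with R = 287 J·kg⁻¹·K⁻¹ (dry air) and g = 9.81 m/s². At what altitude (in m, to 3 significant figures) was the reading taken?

z ≈ 3080 m

Scale height: H = RT/g = 287 × 270 / 9.81 = 7899.1 m.
Invert the barometric formula: z = H ln(P₀/P).
P₀/P = 98480/66640 = 1.4778; ln(1.4778) = 0.39055.
z = 7899.1 × 0.39055 = 3085.0 m.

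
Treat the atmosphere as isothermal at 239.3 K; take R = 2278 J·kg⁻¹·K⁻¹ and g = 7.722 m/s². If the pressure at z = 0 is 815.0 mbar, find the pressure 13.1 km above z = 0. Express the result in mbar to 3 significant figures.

Scale height: H = RT/g = 2278 × 239.3 / 7.722 = 70594 m.
Barometric formula: P = P₀ exp(−z/H).
z/H = 13100/70594 = 0.18557; exp(−0.18557) = 0.83063.
P = 815.0 × 0.83063 = 676.96 mbar.

P ≈ 677 mbar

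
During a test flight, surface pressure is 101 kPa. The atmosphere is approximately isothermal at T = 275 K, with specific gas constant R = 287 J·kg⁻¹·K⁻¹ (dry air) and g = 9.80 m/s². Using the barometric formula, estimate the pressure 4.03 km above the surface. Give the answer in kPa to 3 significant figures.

P ≈ 61.2 kPa

Scale height: H = RT/g = 287 × 275 / 9.80 = 8053.6 m.
Barometric formula: P = P₀ exp(−z/H).
z/H = 4030.0/8053.6 = 0.50040; exp(−0.50040) = 0.60629.
P = 101 × 0.60629 = 61.235 kPa.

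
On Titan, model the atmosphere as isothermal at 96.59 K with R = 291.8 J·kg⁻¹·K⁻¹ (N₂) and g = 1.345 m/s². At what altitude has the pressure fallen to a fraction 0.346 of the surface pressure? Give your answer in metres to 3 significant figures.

z ≈ 22200 m

Scale height: H = RT/g = 291.8 × 96.59 / 1.345 = 20955 m.
Set P/P₀ = exp(−z/H) = 0.346, so z = −H ln(0.346).
−ln(0.346) = 1.0613; z = 20955 × 1.0613 = 22240 m.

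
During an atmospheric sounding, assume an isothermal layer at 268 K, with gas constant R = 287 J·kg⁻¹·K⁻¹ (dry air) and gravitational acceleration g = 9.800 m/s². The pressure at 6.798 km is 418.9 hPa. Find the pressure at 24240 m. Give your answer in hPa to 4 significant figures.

Scale height: H = RT/g = 287 × 268 / 9.800 = 7848.6 m.
Between two levels, P₂ = P₁ exp(−Δz/H) with Δz = z₂ − z₁.
Δz = 24240 − 6798.0 = 17442 m; Δz/H = 17442/7848.6 = 2.2223.
P₂ = 418.9 × exp(−2.2223) = 418.9 × 0.10836 = 45.392 hPa.

P ≈ 45.39 hPa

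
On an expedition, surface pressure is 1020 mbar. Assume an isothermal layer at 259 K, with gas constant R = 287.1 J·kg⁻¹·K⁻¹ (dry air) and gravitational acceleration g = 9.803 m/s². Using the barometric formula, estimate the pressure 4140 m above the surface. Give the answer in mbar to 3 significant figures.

P ≈ 591 mbar

Scale height: H = RT/g = 287.1 × 259 / 9.803 = 7585.3 m.
Barometric formula: P = P₀ exp(−z/H).
z/H = 4140.0/7585.3 = 0.54579; exp(−0.54579) = 0.57938.
P = 1020 × 0.57938 = 590.97 mbar.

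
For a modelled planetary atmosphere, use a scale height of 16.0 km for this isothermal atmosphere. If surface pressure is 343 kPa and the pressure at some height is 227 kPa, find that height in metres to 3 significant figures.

z ≈ 6600 m

Invert the barometric formula: z = H ln(P₀/P).
P₀/P = 343/227 = 1.5110; ln(1.5110) = 0.41277.
z = 16000 × 0.41277 = 6604.3 m.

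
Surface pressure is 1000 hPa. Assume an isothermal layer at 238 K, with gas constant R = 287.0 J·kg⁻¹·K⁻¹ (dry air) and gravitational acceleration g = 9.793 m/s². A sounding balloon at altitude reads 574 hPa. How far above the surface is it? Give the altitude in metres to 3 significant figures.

Scale height: H = RT/g = 287.0 × 238 / 9.793 = 6975.0 m.
Invert the barometric formula: z = H ln(P₀/P).
P₀/P = 1000/574 = 1.7422; ln(1.7422) = 0.55515.
z = 6975.0 × 0.55515 = 3872.2 m.

z ≈ 3870 m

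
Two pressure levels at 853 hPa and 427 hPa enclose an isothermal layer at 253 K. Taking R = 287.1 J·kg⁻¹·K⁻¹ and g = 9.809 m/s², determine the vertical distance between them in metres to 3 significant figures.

Hypsometric equation: Δz = (R T̄/g) ln(P₁/P₂).
R T̄/g = 287.1 × 253 / 9.809 = 7405.1 m.
ln(853/427) = ln(1.9977) = 0.69200.
Δz = 7405.1 × 0.69200 = 5124.3 m.

Δz ≈ 5120 m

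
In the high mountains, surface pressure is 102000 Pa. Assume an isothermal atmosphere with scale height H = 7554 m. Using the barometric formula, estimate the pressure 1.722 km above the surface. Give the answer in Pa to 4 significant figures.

P ≈ 81210 Pa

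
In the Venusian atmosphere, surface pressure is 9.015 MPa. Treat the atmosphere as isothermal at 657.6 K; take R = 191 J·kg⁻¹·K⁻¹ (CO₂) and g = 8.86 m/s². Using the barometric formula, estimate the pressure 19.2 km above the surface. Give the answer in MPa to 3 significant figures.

P ≈ 2.33 MPa

Scale height: H = RT/g = 191 × 657.6 / 8.86 = 14176 m.
Barometric formula: P = P₀ exp(−z/H).
z/H = 19200/14176 = 1.3544; exp(−1.3544) = 0.25810.
P = 9.015 × 0.25810 = 2.3268 MPa.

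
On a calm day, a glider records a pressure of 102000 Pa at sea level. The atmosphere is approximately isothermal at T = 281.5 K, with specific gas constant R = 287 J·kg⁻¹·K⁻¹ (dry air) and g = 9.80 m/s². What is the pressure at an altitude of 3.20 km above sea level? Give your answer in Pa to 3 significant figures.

P ≈ 69200 Pa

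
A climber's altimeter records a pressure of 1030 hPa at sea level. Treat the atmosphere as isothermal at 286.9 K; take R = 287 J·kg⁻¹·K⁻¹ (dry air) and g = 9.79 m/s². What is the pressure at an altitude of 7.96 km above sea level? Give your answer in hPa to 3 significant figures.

Scale height: H = RT/g = 287 × 286.9 / 9.79 = 8410.7 m.
Barometric formula: P = P₀ exp(−z/H).
z/H = 7960.0/8410.7 = 0.94641; exp(−0.94641) = 0.38813.
P = 1030 × 0.38813 = 399.77 hPa.

P ≈ 400 hPa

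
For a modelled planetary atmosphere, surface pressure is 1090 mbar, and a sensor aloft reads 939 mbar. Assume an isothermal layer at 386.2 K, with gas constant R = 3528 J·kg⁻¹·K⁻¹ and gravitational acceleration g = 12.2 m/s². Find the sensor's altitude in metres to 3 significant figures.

Scale height: H = RT/g = 3528 × 386.2 / 12.2 = 111680 m.
Invert the barometric formula: z = H ln(P₀/P).
P₀/P = 1090/939 = 1.1608; ln(1.1608) = 0.14911.
z = 111680 × 0.14911 = 16653 m.

z ≈ 16700 m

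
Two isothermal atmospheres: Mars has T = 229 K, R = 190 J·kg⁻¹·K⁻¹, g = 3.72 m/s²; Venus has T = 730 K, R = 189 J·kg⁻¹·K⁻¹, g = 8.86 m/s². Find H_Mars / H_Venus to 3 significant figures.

H_Mars/H_Venus ≈ 0.751

H = RT/g for each body.
H_Mars = 190 × 229 / 3.72 = 11696 m.
H_Venus = 189 × 730 / 8.86 = 15572 m.
H_Mars/H_Venus = 11696/15572 = 0.75109.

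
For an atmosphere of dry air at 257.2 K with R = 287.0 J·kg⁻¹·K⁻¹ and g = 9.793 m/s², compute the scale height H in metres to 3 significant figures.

H ≈ 7540 m

The scale height of an isothermal atmosphere is H = RT/g.
H = 287.0 × 257.2 / 9.793 = 73816/9.793 = 7537.6 m.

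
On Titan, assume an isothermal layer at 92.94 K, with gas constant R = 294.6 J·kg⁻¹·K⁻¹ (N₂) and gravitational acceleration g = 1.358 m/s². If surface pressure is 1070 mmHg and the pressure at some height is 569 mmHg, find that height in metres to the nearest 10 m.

z ≈ 12730 m

Scale height: H = RT/g = 294.6 × 92.94 / 1.358 = 20162 m.
Invert the barometric formula: z = H ln(P₀/P).
P₀/P = 1070/569 = 1.8805; ln(1.8805) = 0.63154.
z = 20162 × 0.63154 = 12733 m.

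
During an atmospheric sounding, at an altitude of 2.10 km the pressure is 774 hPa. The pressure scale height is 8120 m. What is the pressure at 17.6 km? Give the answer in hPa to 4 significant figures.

Between two levels, P₂ = P₁ exp(−Δz/H) with Δz = z₂ − z₁.
Δz = 17600 − 2100.0 = 15500 m; Δz/H = 15500/8120.0 = 1.9089.
P₂ = 774 × exp(−1.9089) = 774 × 0.14824 = 114.74 hPa.

P ≈ 114.7 hPa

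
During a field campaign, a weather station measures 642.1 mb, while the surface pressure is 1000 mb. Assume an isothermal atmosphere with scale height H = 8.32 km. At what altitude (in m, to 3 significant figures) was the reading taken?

Invert the barometric formula: z = H ln(P₀/P).
P₀/P = 1000/642.1 = 1.5574; ln(1.5574) = 0.44302.
z = 8320.0 × 0.44302 = 3685.9 m.

z ≈ 3690 m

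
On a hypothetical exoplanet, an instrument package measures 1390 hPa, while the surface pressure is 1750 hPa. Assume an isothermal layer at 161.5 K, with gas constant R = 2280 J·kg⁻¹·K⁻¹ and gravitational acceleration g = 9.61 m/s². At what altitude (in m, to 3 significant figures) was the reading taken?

Scale height: H = RT/g = 2280 × 161.5 / 9.61 = 38316 m.
Invert the barometric formula: z = H ln(P₀/P).
P₀/P = 1750/1390 = 1.2590; ln(1.2590) = 0.23032.
z = 38316 × 0.23032 = 8824.9 m.

z ≈ 8820 m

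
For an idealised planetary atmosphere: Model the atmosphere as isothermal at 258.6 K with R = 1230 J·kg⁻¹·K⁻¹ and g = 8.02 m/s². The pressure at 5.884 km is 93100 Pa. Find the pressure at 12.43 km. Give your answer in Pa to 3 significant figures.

Scale height: H = RT/g = 1230 × 258.6 / 8.02 = 39661 m.
Between two levels, P₂ = P₁ exp(−Δz/H) with Δz = z₂ − z₁.
Δz = 12430 − 5884.0 = 6546.0 m; Δz/H = 6546.0/39661 = 0.16505.
P₂ = 93100 × exp(−0.16505) = 93100 × 0.84785 = 78935 Pa.

P ≈ 78900 Pa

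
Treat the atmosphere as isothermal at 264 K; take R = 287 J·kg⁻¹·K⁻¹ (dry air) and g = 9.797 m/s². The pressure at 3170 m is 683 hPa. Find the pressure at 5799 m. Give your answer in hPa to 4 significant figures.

P ≈ 486.2 hPa

Scale height: H = RT/g = 287 × 264 / 9.797 = 7733.8 m.
Between two levels, P₂ = P₁ exp(−Δz/H) with Δz = z₂ − z₁.
Δz = 5799.0 − 3170.0 = 2629.0 m; Δz/H = 2629.0/7733.8 = 0.33994.
P₂ = 683 × exp(−0.33994) = 683 × 0.71181 = 486.17 hPa.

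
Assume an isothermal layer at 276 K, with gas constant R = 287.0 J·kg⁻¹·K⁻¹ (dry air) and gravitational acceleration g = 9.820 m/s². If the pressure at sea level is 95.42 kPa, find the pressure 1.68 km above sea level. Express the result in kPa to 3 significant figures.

P ≈ 77.5 kPa

Scale height: H = RT/g = 287.0 × 276 / 9.820 = 8066.4 m.
Barometric formula: P = P₀ exp(−z/H).
z/H = 1680.0/8066.4 = 0.20827; exp(−0.20827) = 0.81199.
P = 95.42 × 0.81199 = 77.480 kPa.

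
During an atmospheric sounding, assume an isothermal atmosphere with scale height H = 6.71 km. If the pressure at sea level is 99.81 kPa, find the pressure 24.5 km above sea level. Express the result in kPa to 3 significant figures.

Barometric formula: P = P₀ exp(−z/H).
z/H = 24500/6710.0 = 3.6513; exp(−3.6513) = 0.025957.
P = 99.81 × 0.025957 = 2.5908 kPa.

P ≈ 2.59 kPa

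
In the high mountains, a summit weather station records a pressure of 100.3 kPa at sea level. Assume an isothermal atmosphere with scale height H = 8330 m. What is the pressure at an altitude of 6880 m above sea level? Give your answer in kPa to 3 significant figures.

P ≈ 43.9 kPa

Barometric formula: P = P₀ exp(−z/H).
z/H = 6880.0/8330.0 = 0.82593; exp(−0.82593) = 0.43783.
P = 100.3 × 0.43783 = 43.914 kPa.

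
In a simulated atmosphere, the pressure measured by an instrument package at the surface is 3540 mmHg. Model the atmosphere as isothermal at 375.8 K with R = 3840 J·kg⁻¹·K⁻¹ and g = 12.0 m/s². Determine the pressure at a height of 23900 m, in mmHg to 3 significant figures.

P ≈ 2900 mmHg

Scale height: H = RT/g = 3840 × 375.8 / 12.0 = 120260 m.
Barometric formula: P = P₀ exp(−z/H).
z/H = 23900/120260 = 0.19874; exp(−0.19874) = 0.81976.
P = 3540 × 0.81976 = 2902.0 mmHg.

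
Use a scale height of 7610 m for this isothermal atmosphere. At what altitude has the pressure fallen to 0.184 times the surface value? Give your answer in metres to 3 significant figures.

z ≈ 12900 m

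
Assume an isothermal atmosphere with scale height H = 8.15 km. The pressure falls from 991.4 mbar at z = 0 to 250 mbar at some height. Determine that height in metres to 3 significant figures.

Invert the barometric formula: z = H ln(P₀/P).
P₀/P = 991.4/250 = 3.9656; ln(3.9656) = 1.3777.
z = 8150.0 × 1.3777 = 11228 m.

z ≈ 11200 m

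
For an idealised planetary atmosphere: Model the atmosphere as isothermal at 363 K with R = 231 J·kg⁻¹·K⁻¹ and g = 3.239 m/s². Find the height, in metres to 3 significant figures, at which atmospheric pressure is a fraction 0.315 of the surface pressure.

z ≈ 29900 m

Scale height: H = RT/g = 231 × 363 / 3.239 = 25889 m.
Set P/P₀ = exp(−z/H) = 0.315, so z = −H ln(0.315).
−ln(0.315) = 1.1552; z = 25889 × 1.1552 = 29907 m.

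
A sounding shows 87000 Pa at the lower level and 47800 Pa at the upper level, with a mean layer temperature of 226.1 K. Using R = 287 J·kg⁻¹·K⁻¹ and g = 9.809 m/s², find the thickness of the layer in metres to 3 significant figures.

Δz ≈ 3960 m

Hypsometric equation: Δz = (R T̄/g) ln(P₁/P₂).
R T̄/g = 287 × 226.1 / 9.809 = 6615.4 m.
ln(87000/47800) = ln(1.8201) = 0.59889.
Δz = 6615.4 × 0.59889 = 3961.9 m.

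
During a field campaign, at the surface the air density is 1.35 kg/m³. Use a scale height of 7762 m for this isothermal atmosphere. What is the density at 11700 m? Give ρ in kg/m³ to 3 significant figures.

In an isothermal atmosphere, density decays like pressure: ρ = ρ₀ exp(−z/H).
z/H = 11700/7762.0 = 1.5073; exp(−1.5073) = 0.22151.
ρ = 1.35 × 0.22151 = 0.29904 kg/m³.

ρ ≈ 0.299 kg/m³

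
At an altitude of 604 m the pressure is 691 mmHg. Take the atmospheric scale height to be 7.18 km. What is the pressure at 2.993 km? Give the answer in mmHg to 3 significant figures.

P ≈ 495 mmHg

Between two levels, P₂ = P₁ exp(−Δz/H) with Δz = z₂ − z₁.
Δz = 2993.0 − 604.00 = 2389.0 m; Δz/H = 2389.0/7180.0 = 0.33273.
P₂ = 691 × exp(−0.33273) = 691 × 0.71696 = 495.42 mmHg.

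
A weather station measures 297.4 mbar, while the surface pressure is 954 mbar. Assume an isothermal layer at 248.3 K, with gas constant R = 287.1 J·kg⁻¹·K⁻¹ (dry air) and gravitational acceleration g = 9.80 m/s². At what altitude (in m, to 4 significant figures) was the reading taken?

z ≈ 8479 m

Scale height: H = RT/g = 287.1 × 248.3 / 9.80 = 7274.2 m.
Invert the barometric formula: z = H ln(P₀/P).
P₀/P = 954/297.4 = 3.2078; ln(3.2078) = 1.1656.
z = 7274.2 × 1.1656 = 8478.8 m.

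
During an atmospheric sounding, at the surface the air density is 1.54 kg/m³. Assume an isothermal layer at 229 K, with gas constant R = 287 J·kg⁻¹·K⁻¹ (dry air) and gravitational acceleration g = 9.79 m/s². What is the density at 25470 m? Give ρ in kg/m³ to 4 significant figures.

Scale height: H = RT/g = 287 × 229 / 9.79 = 6713.3 m.
In an isothermal atmosphere, density decays like pressure: ρ = ρ₀ exp(−z/H).
z/H = 25470/6713.3 = 3.7940; exp(−3.7940) = 0.022505.
ρ = 1.54 × 0.022505 = 0.034658 kg/m³.

ρ ≈ 0.03466 kg/m³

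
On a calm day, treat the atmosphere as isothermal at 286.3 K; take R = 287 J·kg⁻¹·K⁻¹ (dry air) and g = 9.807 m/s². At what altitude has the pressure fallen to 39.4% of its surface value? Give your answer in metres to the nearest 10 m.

z ≈ 7800 m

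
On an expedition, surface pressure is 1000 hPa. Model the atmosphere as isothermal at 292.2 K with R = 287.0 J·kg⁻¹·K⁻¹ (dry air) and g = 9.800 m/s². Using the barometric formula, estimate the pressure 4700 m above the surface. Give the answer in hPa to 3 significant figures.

Scale height: H = RT/g = 287.0 × 292.2 / 9.800 = 8557.3 m.
Barometric formula: P = P₀ exp(−z/H).
z/H = 4700.0/8557.3 = 0.54924; exp(−0.54924) = 0.57739.
P = 1000 × 0.57739 = 577.39 hPa.

P ≈ 577 hPa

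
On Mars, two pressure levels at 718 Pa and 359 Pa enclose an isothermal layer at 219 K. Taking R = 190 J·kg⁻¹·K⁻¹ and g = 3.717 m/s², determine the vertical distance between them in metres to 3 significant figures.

Δz ≈ 7760 m

Hypsometric equation: Δz = (R T̄/g) ln(P₁/P₂).
R T̄/g = 190 × 219 / 3.717 = 11195 m.
ln(718/359) = ln(2.0000) = 0.69315.
Δz = 11195 × 0.69315 = 7759.8 m.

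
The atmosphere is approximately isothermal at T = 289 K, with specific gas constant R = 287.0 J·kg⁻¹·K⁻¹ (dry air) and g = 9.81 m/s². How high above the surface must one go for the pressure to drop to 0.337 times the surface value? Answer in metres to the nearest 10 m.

Scale height: H = RT/g = 287.0 × 289 / 9.81 = 8454.9 m.
Set P/P₀ = exp(−z/H) = 0.337, so z = −H ln(0.337).
−ln(0.337) = 1.0877; z = 8454.9 × 1.0877 = 9196.4 m.

z ≈ 9200 m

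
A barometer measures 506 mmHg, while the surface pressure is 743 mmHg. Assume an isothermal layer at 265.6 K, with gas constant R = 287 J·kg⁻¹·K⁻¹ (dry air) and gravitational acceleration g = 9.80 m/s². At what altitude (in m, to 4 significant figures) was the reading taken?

Scale height: H = RT/g = 287 × 265.6 / 9.80 = 7778.3 m.
Invert the barometric formula: z = H ln(P₀/P).
P₀/P = 743/506 = 1.4684; ln(1.4684) = 0.38417.
z = 7778.3 × 0.38417 = 2988.2 m.

z ≈ 2988 m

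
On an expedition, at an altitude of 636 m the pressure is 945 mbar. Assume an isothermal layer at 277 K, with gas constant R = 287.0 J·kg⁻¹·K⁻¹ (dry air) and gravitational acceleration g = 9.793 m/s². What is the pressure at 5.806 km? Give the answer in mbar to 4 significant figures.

P ≈ 499.9 mbar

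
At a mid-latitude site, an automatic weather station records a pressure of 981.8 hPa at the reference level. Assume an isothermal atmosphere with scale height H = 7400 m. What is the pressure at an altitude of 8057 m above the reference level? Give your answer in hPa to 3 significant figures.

Barometric formula: P = P₀ exp(−z/H).
z/H = 8057.0/7400.0 = 1.0888; exp(−1.0888) = 0.33662.
P = 981.8 × 0.33662 = 330.49 hPa.

P ≈ 330 hPa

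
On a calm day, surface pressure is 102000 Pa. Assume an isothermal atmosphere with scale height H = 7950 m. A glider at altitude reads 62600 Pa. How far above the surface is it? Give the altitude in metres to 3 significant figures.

Invert the barometric formula: z = H ln(P₀/P).
P₀/P = 102000/62600 = 1.6294; ln(1.6294) = 0.48821.
z = 7950.0 × 0.48821 = 3881.3 m.

z ≈ 3880 m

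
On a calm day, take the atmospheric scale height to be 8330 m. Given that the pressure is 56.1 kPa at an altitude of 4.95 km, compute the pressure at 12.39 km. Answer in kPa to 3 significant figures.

Between two levels, P₂ = P₁ exp(−Δz/H) with Δz = z₂ − z₁.
Δz = 12390 − 4950.0 = 7440.0 m; Δz/H = 7440.0/8330.0 = 0.89316.
P₂ = 56.1 × exp(−0.89316) = 56.1 × 0.40936 = 22.965 kPa.

P ≈ 23.0 kPa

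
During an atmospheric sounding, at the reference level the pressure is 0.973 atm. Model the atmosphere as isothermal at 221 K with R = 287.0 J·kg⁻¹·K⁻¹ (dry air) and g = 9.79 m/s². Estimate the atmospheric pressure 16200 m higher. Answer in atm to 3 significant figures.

P ≈ 0.0798 atm

Scale height: H = RT/g = 287.0 × 221 / 9.79 = 6478.8 m.
Barometric formula: P = P₀ exp(−z/H).
z/H = 16200/6478.8 = 2.5005; exp(−2.5005) = 0.082044.
P = 0.973 × 0.082044 = 0.079829 atm.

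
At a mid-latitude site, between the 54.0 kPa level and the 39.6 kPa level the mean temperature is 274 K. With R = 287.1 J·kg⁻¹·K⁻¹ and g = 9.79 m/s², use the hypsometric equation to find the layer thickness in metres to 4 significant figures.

Δz ≈ 2492 m

Hypsometric equation: Δz = (R T̄/g) ln(P₁/P₂).
R T̄/g = 287.1 × 274 / 9.79 = 8035.3 m.
ln(54.0/39.6) = ln(1.3636) = 0.31013.
Δz = 8035.3 × 0.31013 = 2492.0 m.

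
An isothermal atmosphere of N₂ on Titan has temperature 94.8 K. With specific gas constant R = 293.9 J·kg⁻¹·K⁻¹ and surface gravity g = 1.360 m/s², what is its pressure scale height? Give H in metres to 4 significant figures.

The scale height of an isothermal atmosphere is H = RT/g.
H = 293.9 × 94.8 / 1.360 = 27862/1.360 = 20487 m.

H ≈ 20490 m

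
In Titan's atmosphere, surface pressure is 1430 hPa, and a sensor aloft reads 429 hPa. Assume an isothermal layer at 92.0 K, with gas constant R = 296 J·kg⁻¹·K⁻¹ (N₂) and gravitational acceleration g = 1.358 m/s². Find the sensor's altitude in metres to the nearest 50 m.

Scale height: H = RT/g = 296 × 92.0 / 1.358 = 20053 m.
Invert the barometric formula: z = H ln(P₀/P).
P₀/P = 1430/429 = 3.3333; ln(3.3333) = 1.2040.
z = 20053 × 1.2040 = 24144 m.

z ≈ 24150 m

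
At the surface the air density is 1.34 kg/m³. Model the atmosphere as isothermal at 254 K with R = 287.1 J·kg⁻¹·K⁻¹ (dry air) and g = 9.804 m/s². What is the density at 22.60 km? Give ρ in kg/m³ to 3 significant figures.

ρ ≈ 0.0642 kg/m³

Scale height: H = RT/g = 287.1 × 254 / 9.804 = 7438.1 m.
In an isothermal atmosphere, density decays like pressure: ρ = ρ₀ exp(−z/H).
z/H = 22600/7438.1 = 3.0384; exp(−3.0384) = 0.047911.
ρ = 1.34 × 0.047911 = 0.064201 kg/m³.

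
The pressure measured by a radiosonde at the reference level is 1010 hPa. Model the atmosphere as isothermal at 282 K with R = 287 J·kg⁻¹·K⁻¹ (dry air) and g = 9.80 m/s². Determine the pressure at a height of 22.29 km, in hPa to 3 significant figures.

Scale height: H = RT/g = 287 × 282 / 9.80 = 8258.6 m.
Barometric formula: P = P₀ exp(−z/H).
z/H = 22290/8258.6 = 2.6990; exp(−2.6990) = 0.067273.
P = 1010 × 0.067273 = 67.946 hPa.

P ≈ 67.9 hPa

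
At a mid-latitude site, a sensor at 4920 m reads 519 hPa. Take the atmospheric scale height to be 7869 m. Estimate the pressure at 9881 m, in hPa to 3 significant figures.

P ≈ 276 hPa

Between two levels, P₂ = P₁ exp(−Δz/H) with Δz = z₂ − z₁.
Δz = 9881.0 − 4920.0 = 4961.0 m; Δz/H = 4961.0/7869.0 = 0.63045.
P₂ = 519 × exp(−0.63045) = 519 × 0.53235 = 276.29 hPa.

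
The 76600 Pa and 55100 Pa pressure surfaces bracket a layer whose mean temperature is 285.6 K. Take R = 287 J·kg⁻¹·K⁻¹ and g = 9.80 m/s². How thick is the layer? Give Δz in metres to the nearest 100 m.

Δz ≈ 2800 m

Hypsometric equation: Δz = (R T̄/g) ln(P₁/P₂).
R T̄/g = 287 × 285.6 / 9.80 = 8364.0 m.
ln(76600/55100) = ln(1.3902) = 0.32945.
Δz = 8364.0 × 0.32945 = 2755.5 m.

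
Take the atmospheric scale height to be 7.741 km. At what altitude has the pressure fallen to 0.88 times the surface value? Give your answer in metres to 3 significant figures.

Set P/P₀ = exp(−z/H) = 0.88, so z = −H ln(0.88).
−ln(0.88) = 0.12783; z = 7741.0 × 0.12783 = 989.53 m.

z ≈ 990 m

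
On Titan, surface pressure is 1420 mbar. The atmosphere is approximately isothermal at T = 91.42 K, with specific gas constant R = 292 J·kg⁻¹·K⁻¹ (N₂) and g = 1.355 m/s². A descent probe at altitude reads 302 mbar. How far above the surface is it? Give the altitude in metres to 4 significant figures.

Scale height: H = RT/g = 292 × 91.42 / 1.355 = 19701 m.
Invert the barometric formula: z = H ln(P₀/P).
P₀/P = 1420/302 = 4.7020; ln(4.7020) = 1.5480.
z = 19701 × 1.5480 = 30497 m.

z ≈ 30500 m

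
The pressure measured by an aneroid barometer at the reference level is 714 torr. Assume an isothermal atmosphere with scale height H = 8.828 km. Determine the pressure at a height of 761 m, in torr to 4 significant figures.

Barometric formula: P = P₀ exp(−z/H).
z/H = 761.00/8828.0 = 0.086203; exp(−0.086203) = 0.91741.
P = 714 × 0.91741 = 655.03 torr.

P ≈ 655.0 torr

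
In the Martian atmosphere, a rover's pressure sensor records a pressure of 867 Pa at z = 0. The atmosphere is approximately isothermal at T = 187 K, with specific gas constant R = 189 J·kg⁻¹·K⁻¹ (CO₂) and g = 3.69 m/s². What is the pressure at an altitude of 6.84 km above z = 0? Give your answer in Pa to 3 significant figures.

Scale height: H = RT/g = 189 × 187 / 3.69 = 9578.0 m.
Barometric formula: P = P₀ exp(−z/H).
z/H = 6840.0/9578.0 = 0.71414; exp(−0.71414) = 0.48961.
P = 867 × 0.48961 = 424.49 Pa.

P ≈ 424 Pa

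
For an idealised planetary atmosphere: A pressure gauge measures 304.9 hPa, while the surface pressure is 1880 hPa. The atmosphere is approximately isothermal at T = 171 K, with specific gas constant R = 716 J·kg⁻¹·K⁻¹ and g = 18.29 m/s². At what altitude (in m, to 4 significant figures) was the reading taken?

z ≈ 12180 m

Scale height: H = RT/g = 716 × 171 / 18.29 = 6694.1 m.
Invert the barometric formula: z = H ln(P₀/P).
P₀/P = 1880/304.9 = 6.1660; ln(6.1660) = 1.8191.
z = 6694.1 × 1.8191 = 12177 m.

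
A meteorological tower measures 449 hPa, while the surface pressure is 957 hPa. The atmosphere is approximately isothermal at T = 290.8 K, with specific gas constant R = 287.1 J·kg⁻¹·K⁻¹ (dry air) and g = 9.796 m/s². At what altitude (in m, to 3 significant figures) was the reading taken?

z ≈ 6450 m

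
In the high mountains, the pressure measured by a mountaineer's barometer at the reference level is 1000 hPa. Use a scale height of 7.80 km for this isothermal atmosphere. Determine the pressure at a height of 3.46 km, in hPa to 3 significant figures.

P ≈ 642 hPa

Barometric formula: P = P₀ exp(−z/H).
z/H = 3460.0/7800.0 = 0.44359; exp(−0.44359) = 0.64173.
P = 1000 × 0.64173 = 641.73 hPa.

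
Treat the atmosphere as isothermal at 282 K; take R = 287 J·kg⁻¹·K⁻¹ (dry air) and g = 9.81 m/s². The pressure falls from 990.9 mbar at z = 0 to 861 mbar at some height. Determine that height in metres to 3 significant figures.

z ≈ 1160 m

Scale height: H = RT/g = 287 × 282 / 9.81 = 8250.2 m.
Invert the barometric formula: z = H ln(P₀/P).
P₀/P = 990.9/861 = 1.1509; ln(1.1509) = 0.14054.
z = 8250.2 × 0.14054 = 1159.5 m.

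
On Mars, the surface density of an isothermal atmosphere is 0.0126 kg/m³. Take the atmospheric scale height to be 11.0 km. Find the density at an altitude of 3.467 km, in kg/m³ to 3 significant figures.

ρ ≈ 0.00919 kg/m³

In an isothermal atmosphere, density decays like pressure: ρ = ρ₀ exp(−z/H).
z/H = 3467.0/11000 = 0.31518; exp(−0.31518) = 0.72966.
ρ = 0.0126 × 0.72966 = 0.0091937 kg/m³.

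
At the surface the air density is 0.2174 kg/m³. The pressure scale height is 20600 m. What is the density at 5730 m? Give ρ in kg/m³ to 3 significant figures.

ρ ≈ 0.165 kg/m³

In an isothermal atmosphere, density decays like pressure: ρ = ρ₀ exp(−z/H).
z/H = 5730.0/20600 = 0.27816; exp(−0.27816) = 0.75718.
ρ = 0.2174 × 0.75718 = 0.16461 kg/m³.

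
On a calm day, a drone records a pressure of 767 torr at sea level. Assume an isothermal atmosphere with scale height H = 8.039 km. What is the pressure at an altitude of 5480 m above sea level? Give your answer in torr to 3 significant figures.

P ≈ 388 torr

Barometric formula: P = P₀ exp(−z/H).
z/H = 5480.0/8039.0 = 0.68168; exp(−0.68168) = 0.50577.
P = 767 × 0.50577 = 387.93 torr.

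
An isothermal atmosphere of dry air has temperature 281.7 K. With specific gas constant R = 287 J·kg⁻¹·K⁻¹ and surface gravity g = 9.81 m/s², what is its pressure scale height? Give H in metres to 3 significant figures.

The scale height of an isothermal atmosphere is H = RT/g.
H = 287 × 281.7 / 9.81 = 80848/9.81 = 8241.4 m.

H ≈ 8240 m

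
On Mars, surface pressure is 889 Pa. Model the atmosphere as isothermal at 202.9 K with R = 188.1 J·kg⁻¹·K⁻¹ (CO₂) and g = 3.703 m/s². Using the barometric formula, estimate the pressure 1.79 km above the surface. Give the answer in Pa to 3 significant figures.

Scale height: H = RT/g = 188.1 × 202.9 / 3.703 = 10307 m.
Barometric formula: P = P₀ exp(−z/H).
z/H = 1790.0/10307 = 0.17367; exp(−0.17367) = 0.84057.
P = 889 × 0.84057 = 747.27 Pa.

P ≈ 747 Pa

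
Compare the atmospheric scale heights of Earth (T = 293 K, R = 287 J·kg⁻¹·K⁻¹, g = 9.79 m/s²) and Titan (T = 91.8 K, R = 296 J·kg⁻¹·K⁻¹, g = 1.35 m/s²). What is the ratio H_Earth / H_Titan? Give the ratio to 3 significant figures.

H = RT/g for each body.
H_Earth = 287 × 293 / 9.79 = 8589.5 m.
H_Titan = 296 × 91.8 / 1.35 = 20128 m.
H_Earth/H_Titan = 8589.5/20128 = 0.42674.

H_Earth/H_Titan ≈ 0.427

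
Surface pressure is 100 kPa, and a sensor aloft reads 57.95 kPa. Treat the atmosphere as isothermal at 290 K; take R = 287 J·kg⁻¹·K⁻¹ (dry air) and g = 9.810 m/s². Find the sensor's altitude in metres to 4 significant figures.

z ≈ 4629 m

Scale height: H = RT/g = 287 × 290 / 9.810 = 8484.2 m.
Invert the barometric formula: z = H ln(P₀/P).
P₀/P = 100/57.95 = 1.7256; ln(1.7256) = 0.54557.
z = 8484.2 × 0.54557 = 4628.7 m.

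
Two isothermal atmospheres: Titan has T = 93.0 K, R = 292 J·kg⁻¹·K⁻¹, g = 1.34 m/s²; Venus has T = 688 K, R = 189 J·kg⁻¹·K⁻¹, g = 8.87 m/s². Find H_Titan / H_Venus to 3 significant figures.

H_Titan/H_Venus ≈ 1.38

H = RT/g for each body.
H_Titan = 292 × 93.0 / 1.34 = 20266 m.
H_Venus = 189 × 688 / 8.87 = 14660 m.
H_Titan/H_Venus = 20266/14660 = 1.3824.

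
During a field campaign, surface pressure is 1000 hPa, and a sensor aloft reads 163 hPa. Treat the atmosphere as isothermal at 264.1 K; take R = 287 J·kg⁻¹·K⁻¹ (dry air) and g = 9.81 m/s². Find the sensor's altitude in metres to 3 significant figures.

z ≈ 14000 m

Scale height: H = RT/g = 287 × 264.1 / 9.81 = 7726.5 m.
Invert the barometric formula: z = H ln(P₀/P).
P₀/P = 1000/163 = 6.1350; ln(6.1350) = 1.8140.
z = 7726.5 × 1.8140 = 14016 m.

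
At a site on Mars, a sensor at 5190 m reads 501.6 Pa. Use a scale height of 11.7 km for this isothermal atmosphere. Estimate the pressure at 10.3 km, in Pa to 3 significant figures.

Between two levels, P₂ = P₁ exp(−Δz/H) with Δz = z₂ − z₁.
Δz = 10300 − 5190.0 = 5110.0 m; Δz/H = 5110.0/11700 = 0.43675.
P₂ = 501.6 × exp(−0.43675) = 501.6 × 0.64613 = 324.10 Pa.

P ≈ 324 Pa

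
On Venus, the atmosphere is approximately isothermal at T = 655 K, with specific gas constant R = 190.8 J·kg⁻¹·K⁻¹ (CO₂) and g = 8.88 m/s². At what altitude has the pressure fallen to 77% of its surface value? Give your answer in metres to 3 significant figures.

Scale height: H = RT/g = 190.8 × 655 / 8.88 = 14074 m.
Set P/P₀ = exp(−z/H) = 0.77, so z = −H ln(0.77).
−ln(0.77) = 0.26136; z = 14074 × 0.26136 = 3678.4 m.

z ≈ 3680 m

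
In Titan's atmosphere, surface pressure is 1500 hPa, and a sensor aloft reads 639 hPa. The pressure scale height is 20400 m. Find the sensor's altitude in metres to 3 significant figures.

z ≈ 17400 m

Invert the barometric formula: z = H ln(P₀/P).
P₀/P = 1500/639 = 2.3474; ln(2.3474) = 0.85331.
z = 20400 × 0.85331 = 17408 m.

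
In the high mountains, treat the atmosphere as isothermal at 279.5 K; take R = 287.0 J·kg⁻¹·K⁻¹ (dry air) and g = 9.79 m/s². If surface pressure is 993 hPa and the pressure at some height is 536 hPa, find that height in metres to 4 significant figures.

z ≈ 5052 m

Scale height: H = RT/g = 287.0 × 279.5 / 9.79 = 8193.7 m.
Invert the barometric formula: z = H ln(P₀/P).
P₀/P = 993/536 = 1.8526; ln(1.8526) = 0.61659.
z = 8193.7 × 0.61659 = 5052.2 m.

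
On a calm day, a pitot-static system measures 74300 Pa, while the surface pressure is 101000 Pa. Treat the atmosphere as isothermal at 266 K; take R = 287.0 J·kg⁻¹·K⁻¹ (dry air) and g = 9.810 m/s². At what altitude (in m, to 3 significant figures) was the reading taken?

z ≈ 2390 m

Scale height: H = RT/g = 287.0 × 266 / 9.810 = 7782.1 m.
Invert the barometric formula: z = H ln(P₀/P).
P₀/P = 101000/74300 = 1.3594; ln(1.3594) = 0.30704.
z = 7782.1 × 0.30704 = 2389.4 m.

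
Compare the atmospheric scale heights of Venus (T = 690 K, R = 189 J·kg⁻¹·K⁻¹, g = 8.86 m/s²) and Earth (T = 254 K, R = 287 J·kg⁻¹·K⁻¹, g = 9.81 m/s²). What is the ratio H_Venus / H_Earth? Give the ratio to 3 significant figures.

H = RT/g for each body.
H_Venus = 189 × 690 / 8.86 = 14719 m.
H_Earth = 287 × 254 / 9.81 = 7431.0 m.
H_Venus/H_Earth = 14719/7431.0 = 1.9808.

H_Venus/H_Earth ≈ 1.98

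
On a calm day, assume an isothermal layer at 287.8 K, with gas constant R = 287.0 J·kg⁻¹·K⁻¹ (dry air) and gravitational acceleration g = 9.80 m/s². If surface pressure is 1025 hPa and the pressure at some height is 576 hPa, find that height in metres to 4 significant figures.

Scale height: H = RT/g = 287.0 × 287.8 / 9.80 = 8428.4 m.
Invert the barometric formula: z = H ln(P₀/P).
P₀/P = 1025/576 = 1.7795; ln(1.7795) = 0.57633.
z = 8428.4 × 0.57633 = 4857.5 m.

z ≈ 4858 m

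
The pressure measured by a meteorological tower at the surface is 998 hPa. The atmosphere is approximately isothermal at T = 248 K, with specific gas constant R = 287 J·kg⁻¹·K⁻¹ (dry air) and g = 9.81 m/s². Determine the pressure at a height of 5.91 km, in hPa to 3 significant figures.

Scale height: H = RT/g = 287 × 248 / 9.81 = 7255.5 m.
Barometric formula: P = P₀ exp(−z/H).
z/H = 5910.0/7255.5 = 0.81455; exp(−0.81455) = 0.44284.
P = 998 × 0.44284 = 441.95 hPa.

P ≈ 442 hPa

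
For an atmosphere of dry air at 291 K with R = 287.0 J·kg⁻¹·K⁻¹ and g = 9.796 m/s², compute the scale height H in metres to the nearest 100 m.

H ≈ 8500 m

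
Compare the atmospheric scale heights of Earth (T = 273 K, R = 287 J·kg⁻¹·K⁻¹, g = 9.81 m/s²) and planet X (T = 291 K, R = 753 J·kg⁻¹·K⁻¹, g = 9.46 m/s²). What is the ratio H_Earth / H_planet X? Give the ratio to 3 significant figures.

H = RT/g for each body.
H_Earth = 287 × 273 / 9.81 = 7986.9 m.
H_planet X = 753 × 291 / 9.46 = 23163 m.
H_Earth/H_planet X = 7986.9/23163 = 0.34481.

H_Earth/H_planet X ≈ 0.345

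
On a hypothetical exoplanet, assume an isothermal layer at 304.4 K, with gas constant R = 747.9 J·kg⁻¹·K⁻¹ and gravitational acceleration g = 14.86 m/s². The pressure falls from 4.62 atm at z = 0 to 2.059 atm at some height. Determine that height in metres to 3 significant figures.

z ≈ 12400 m

Scale height: H = RT/g = 747.9 × 304.4 / 14.86 = 15320 m.
Invert the barometric formula: z = H ln(P₀/P).
P₀/P = 4.62/2.059 = 2.2438; ln(2.2438) = 0.80817.
z = 15320 × 0.80817 = 12381 m.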